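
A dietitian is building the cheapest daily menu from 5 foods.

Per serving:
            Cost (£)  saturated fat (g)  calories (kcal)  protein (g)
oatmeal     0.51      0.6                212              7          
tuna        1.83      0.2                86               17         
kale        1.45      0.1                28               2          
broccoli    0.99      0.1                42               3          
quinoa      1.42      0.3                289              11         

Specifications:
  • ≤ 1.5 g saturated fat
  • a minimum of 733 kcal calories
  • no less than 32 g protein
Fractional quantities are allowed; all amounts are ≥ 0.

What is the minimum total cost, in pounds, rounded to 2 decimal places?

£3.26

Treat it as an LP. Let x1 = servings of oatmeal, x2 = servings of tuna, x3 = servings of kale, x4 = servings of broccoli, x5 = servings of quinoa.
Minimise 0.51x1 + 1.83x2 + 1.45x3 + 0.99x4 + 1.42x5 s.t.:
  0.6x1 + 0.2x2 + 0.1x3 + 0.1x4 + 0.3x5 ≤ 1.5   (saturated fat)
  212x1 + 86x2 + 28x3 + 42x4 + 289x5 ≥ 733   (calories)
  7x1 + 17x2 + 2x3 + 3x4 + 11x5 ≥ 32   (protein)
  x1, x2, x3, x4, x5 ≥ 0.
The minimum-cost mix takes nothing from kale, broccoli — only oatmeal, tuna, quinoa. There the saturated fat, calories, protein constraints are tight.
Optimal quantities: oatmeal = 1.817 servings, tuna = 0.44025 servings, quinoa = 1.0724 servings.
Objective = 0.51·1.817 + 1.83·0.44025 + 1.42·1.0724 = 3.2551.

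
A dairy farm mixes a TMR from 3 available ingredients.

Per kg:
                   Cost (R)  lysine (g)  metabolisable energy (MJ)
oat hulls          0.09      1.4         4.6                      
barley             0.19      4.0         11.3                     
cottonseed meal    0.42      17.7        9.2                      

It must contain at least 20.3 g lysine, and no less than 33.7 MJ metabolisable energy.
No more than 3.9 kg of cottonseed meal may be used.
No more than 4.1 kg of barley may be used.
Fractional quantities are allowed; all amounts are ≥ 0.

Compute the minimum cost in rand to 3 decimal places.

Let x1 = kg of oat hulls, x2 = kg of barley, x3 = kg of cottonseed meal.
min 0.09x1 + 0.19x2 + 0.42x3 subject to:
  1.4x1 + 4x2 + 17.7x3 ≥ 20.3   (lysine)
  4.6x1 + 11.3x2 + 9.2x3 ≥ 33.7   (metabolisable energy)
  x3 ≤ 3.9
  x2 ≤ 4.1
  x1, x2, x3 ≥ 0.
The minimum-cost mix takes nothing from oat hulls — only barley, cottonseed meal. The lysine and metabolisable energy requirements are met with equality.
So barley = 2.51 kg, cottonseed meal = 0.5796 kg.
Cost = 0.19·2.51 + 0.42·0.5796 = 0.72033.

R0.720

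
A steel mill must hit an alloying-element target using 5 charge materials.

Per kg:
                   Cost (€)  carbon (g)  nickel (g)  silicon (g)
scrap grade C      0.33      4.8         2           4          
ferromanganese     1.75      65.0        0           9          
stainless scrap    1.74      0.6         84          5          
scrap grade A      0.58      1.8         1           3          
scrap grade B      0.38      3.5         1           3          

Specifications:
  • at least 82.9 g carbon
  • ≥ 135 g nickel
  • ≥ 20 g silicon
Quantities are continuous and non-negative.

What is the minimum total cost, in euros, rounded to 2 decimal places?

€5.03

Let x1 = kg of scrap grade C, x2 = kg of ferromanganese, x3 = kg of stainless scrap, x4 = kg of scrap grade A, x5 = kg of scrap grade B.
min 0.33x1 + 1.75x2 + 1.74x3 + 0.58x4 + 0.38x5 subject to:
  4.8x1 + 65x2 + 0.6x3 + 1.8x4 + 3.5x5 ≥ 82.9   (carbon)
  2x1 + 84x3 + 1x4 + 1x5 ≥ 135   (nickel)
  4x1 + 9x2 + 5x3 + 3x4 + 3x5 ≥ 20   (silicon)
  x1, x2, x3, x4, x5 ≥ 0.
The minimum-cost mix takes nothing from scrap grade A, scrap grade B — only scrap grade C, ferromanganese, stainless scrap. Binding constraints: carbon, nickel, silicon.
Optimal quantities: scrap grade C = 0.1924 kg, ferromanganese = 1.246 kg, stainless scrap = 1.603 kg.
Hence cost = 0.33·0.1924 + 1.75·1.246 + 1.74·1.603 = €5.0332.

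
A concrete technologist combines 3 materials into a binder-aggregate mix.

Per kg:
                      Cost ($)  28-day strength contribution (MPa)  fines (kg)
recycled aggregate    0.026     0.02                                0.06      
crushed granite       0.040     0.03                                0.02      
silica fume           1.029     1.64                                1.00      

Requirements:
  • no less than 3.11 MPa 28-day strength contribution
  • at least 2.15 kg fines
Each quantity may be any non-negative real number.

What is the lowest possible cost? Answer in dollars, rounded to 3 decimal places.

$2.023

Let x1 = kg of recycled aggregate, x2 = kg of crushed granite, x3 = kg of silica fume.
Minimize 0.026x1 + 0.04x2 + 1.029x3 with:
  0.02x1 + 0.03x2 + 1.64x3 ≥ 3.11   (28-day strength contribution)
  0.06x1 + 0.02x2 + 1x3 ≥ 2.15   (fines)
  x1, x2, x3 ≥ 0.
The cheapest feasible vertex uses only recycled aggregate, silica fume; crushed granite is not used. There the 28-day strength contribution and fines constraints are tight.
Solving gives x1 = 5.306, x3 = 1.832.
Total cost: 0.026·5.306 + 1.029·1.832 = 2.02308.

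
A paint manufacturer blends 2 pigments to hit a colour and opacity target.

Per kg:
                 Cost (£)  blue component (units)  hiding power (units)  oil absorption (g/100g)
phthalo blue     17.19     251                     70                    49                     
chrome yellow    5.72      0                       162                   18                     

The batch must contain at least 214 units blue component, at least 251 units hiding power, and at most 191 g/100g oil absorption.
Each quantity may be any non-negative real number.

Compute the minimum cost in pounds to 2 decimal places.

Let x1 = kg of phthalo blue, x2 = kg of chrome yellow.
Minimise 17.19x1 + 5.72x2 subject to:
  251x1 ≥ 214   (blue component)
  70x1 + 162x2 ≥ 251   (hiding power)
  49x1 + 18x2 ≤ 191   (oil absorption)
  x1, x2 ≥ 0.
Both inputs are positive at the optimum. The blue component and hiding power requirements are met with equality.
So phthalo blue = 0.8526 kg, chrome yellow = 1.181 kg.
Total cost: 17.19·0.8526 + 5.72·1.181 = 21.4115.

£21.41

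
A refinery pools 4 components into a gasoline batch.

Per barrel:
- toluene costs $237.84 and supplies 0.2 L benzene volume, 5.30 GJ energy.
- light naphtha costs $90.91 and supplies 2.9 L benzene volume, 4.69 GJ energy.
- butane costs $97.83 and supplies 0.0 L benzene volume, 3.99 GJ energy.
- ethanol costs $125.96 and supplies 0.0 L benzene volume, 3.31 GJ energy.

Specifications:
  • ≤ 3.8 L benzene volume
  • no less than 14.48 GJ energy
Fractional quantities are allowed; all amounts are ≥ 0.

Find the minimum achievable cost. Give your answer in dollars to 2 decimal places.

This is a linear program. Let x1 = barrels of toluene, x2 = barrels of light naphtha, x3 = barrels of butane, x4 = barrels of ethanol.
min 237.84x1 + 90.91x2 + 97.83x3 + 125.96x4 subject to:
  0.2x1 + 2.9x2 ≤ 3.8   (benzene volume)
  5.3x1 + 4.69x2 + 3.99x3 + 3.31x4 ≥ 14.48   (energy)
  x1, x2, x3, x4 ≥ 0.
The cheapest feasible vertex uses only light naphtha, butane; toluene, ethanol are not used. There the benzene volume and energy constraints are tight.
Solving gives x2 = 1.3103, x3 = 2.0888.
Hence cost = 90.91·1.3103 + 97.83·2.0888 = $323.4667.

$323.47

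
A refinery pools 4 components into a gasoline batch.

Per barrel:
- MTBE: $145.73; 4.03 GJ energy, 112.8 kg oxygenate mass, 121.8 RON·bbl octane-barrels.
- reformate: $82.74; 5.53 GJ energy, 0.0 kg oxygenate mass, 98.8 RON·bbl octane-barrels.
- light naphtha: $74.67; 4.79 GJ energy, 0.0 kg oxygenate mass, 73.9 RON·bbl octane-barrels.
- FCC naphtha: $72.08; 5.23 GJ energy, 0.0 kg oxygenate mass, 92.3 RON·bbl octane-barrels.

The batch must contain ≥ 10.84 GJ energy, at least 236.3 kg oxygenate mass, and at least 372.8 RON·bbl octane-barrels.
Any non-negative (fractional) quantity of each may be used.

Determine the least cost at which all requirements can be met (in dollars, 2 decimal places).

$397.16

Let x1 = barrels of MTBE, x2 = barrels of reformate, x3 = barrels of light naphtha, x4 = barrels of FCC naphtha.
Minimise 145.73x1 + 82.74x2 + 74.67x3 + 72.08x4 subject to:
  4.03x1 + 5.53x2 + 4.79x3 + 5.23x4 ≥ 10.84   (energy)
  112.8x1 ≥ 236.3   (oxygenate mass)
  121.8x1 + 98.8x2 + 73.9x3 + 92.3x4 ≥ 372.8   (octane-barrels)
  x1, x2, x3, x4 ≥ 0.
The minimum-cost mix takes nothing from reformate, light naphtha — only MTBE, FCC naphtha. Binding constraints: oxygenate mass and octane-barrels.
Optimal quantities: MTBE = 2.0949 barrels, FCC naphtha = 1.2746 barrels.
Hence cost = 145.73·2.0949 + 72.08·1.2746 = $397.1629.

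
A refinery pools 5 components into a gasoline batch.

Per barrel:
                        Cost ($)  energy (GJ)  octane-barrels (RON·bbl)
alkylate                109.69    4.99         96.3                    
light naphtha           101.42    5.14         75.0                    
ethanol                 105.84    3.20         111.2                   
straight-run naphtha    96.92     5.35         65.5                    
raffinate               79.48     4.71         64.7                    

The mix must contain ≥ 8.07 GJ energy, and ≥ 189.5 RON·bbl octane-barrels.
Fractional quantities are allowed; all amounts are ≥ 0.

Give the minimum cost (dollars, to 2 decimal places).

$196.81

Treat it as an LP. Let x1 = barrels of alkylate, x2 = barrels of light naphtha, x3 = barrels of ethanol, x4 = barrels of straight-run naphtha, x5 = barrels of raffinate.
Minimise 109.69x1 + 101.42x2 + 105.84x3 + 96.92x4 + 79.48x5 with:
  4.99x1 + 5.14x2 + 3.2x3 + 5.35x4 + 4.71x5 ≥ 8.07   (energy)
  96.3x1 + 75x2 + 111.2x3 + 65.5x4 + 64.7x5 ≥ 189.5   (octane-barrels)
  x1, x2, x3, x4, x5 ≥ 0.
The cheapest feasible vertex uses only ethanol, raffinate; alkylate, light naphtha, straight-run naphtha are not used. There the energy and octane-barrels constraints are tight.
That vertex is x3 = 1.1696, x5 = 0.91877.
Objective = 105.84·1.1696 + 79.48·0.91877 = 196.8143.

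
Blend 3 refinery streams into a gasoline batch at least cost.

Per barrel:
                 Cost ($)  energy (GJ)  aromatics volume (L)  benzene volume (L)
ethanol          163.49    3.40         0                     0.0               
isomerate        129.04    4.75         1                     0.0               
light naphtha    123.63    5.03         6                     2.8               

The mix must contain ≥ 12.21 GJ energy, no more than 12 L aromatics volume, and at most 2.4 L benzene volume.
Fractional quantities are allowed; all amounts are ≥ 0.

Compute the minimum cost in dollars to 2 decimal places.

Let x1 = barrels of ethanol, x2 = barrels of isomerate, x3 = barrels of light naphtha.
min 163.49x1 + 129.04x2 + 123.63x3 s.t.:
  3.4x1 + 4.75x2 + 5.03x3 ≥ 12.21   (energy)
  1x2 + 6x3 ≤ 12   (aromatics volume)
  2.8x3 ≤ 2.4   (benzene volume)
  x1, x2, x3 ≥ 0.
The cheapest feasible vertex uses only isomerate, light naphtha; ethanol is not used. Binding constraints: energy and benzene volume.
That vertex is x2 = 1.66286, x3 = 0.857143.
Objective = 129.04·1.66286 + 123.63·0.857143 = 320.5440.

$320.54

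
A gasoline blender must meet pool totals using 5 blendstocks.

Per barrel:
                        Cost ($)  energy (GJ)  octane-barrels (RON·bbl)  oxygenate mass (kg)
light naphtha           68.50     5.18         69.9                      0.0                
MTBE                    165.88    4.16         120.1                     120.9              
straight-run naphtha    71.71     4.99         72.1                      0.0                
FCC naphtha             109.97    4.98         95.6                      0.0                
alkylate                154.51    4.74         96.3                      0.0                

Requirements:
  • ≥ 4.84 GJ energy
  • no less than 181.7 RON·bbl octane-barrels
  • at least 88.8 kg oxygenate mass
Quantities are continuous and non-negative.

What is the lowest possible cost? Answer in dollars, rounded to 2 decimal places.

$213.45

Let x1 = barrels of light naphtha, x2 = barrels of MTBE, x3 = barrels of straight-run naphtha, x4 = barrels of FCC naphtha, x5 = barrels of alkylate.
Minimise 68.5x1 + 165.88x2 + 71.71x3 + 109.97x4 + 154.51x5 subject to:
  5.18x1 + 4.16x2 + 4.99x3 + 4.98x4 + 4.74x5 ≥ 4.84   (energy)
  69.9x1 + 120.1x2 + 72.1x3 + 95.6x4 + 96.3x5 ≥ 181.7   (octane-barrels)
  120.9x2 ≥ 88.8   (oxygenate mass)
  x1, x2, x3, x4, x5 ≥ 0.
The cheapest feasible vertex uses only light naphtha, MTBE; straight-run naphtha, FCC naphtha, alkylate are not used. There the octane-barrels and oxygenate mass constraints are tight.
That vertex is x1 = 1.3374, x2 = 0.73449.
Objective = 68.5·1.3374 + 165.88·0.73449 = 213.4491.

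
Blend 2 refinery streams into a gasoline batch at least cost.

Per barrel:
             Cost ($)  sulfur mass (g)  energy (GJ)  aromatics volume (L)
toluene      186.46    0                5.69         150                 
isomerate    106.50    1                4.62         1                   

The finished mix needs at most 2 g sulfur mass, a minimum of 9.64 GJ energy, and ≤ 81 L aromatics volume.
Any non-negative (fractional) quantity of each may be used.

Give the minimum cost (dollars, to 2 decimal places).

Let x1 = barrels of toluene, x2 = barrels of isomerate.
min 186.46x1 + 106.5x2 s.t.:
  1x2 ≤ 2   (sulfur mass)
  5.69x1 + 4.62x2 ≥ 9.64   (energy)
  150x1 + 1x2 ≤ 81   (aromatics volume)
  x1, x2 ≥ 0.
Both inputs are positive at the optimum. There the sulfur mass and energy constraints are tight.
So toluene = 0.0703 barrels, isomerate = 2 barrels.
Hence cost = 186.46·0.0703 + 106.5·2 = $226.1081.

$226.11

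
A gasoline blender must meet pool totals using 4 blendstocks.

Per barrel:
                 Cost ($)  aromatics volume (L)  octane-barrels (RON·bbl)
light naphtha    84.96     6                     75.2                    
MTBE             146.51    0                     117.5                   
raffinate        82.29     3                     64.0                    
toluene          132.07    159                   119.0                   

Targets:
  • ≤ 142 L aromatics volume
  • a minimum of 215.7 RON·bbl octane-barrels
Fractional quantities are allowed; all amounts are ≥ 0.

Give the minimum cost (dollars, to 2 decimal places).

$241.71

Let x1 = barrels of light naphtha, x2 = barrels of MTBE, x3 = barrels of raffinate, x4 = barrels of toluene.
min 84.96x1 + 146.51x2 + 82.29x3 + 132.07x4 s.t.:
  6x1 + 3x3 + 159x4 ≤ 142   (aromatics volume)
  75.2x1 + 117.5x2 + 64x3 + 119x4 ≥ 215.7   (octane-barrels)
  x1, x2, x3, x4 ≥ 0.
The optimal basis is {light naphtha, toluene}; MTBE, raffinate drop out. Binding constraints: aromatics volume and octane-barrels.
Solving gives x1 = 1.5475, x4 = 0.83469.
Objective = 84.96·1.5475 + 132.07·0.83469 = 241.7131.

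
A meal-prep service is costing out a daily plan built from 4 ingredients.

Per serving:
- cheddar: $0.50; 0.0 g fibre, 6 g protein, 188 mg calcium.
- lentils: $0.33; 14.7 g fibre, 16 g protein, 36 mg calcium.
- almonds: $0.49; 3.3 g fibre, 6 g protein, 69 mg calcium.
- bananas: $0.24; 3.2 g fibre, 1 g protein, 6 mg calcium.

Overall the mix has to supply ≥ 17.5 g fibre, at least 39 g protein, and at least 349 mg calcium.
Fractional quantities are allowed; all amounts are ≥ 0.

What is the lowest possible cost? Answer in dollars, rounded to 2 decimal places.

$1.37

Treat it as an LP. Let x1 = servings of cheddar, x2 = servings of lentils, x3 = servings of almonds, x4 = servings of bananas.
Minimize 0.5x1 + 0.33x2 + 0.49x3 + 0.24x4 s.t.:
  14.7x2 + 3.3x3 + 3.2x4 ≥ 17.5   (fibre)
  6x1 + 16x2 + 6x3 + 1x4 ≥ 39   (protein)
  188x1 + 36x2 + 69x3 + 6x4 ≥ 349   (calcium)
  x1, x2, x3, x4 ≥ 0.
The minimum-cost mix takes nothing from almonds, bananas — only cheddar, lentils. There the protein and calcium constraints are tight.
So cheddar = 1.497 servings, lentils = 1.876 servings.
Cost = 0.5·1.497 + 0.33·1.876 = 1.3676.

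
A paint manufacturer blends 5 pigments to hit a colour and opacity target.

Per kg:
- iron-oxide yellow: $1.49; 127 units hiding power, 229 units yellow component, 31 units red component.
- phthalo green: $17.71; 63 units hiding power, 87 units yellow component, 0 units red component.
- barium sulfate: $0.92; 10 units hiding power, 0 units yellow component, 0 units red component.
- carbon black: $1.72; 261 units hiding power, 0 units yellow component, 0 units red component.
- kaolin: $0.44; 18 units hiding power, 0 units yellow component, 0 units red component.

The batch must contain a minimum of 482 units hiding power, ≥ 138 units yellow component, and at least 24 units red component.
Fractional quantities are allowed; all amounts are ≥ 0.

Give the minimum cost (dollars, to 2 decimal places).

This is a linear program. Let x1 = kg of iron-oxide yellow, x2 = kg of phthalo green, x3 = kg of barium sulfate, x4 = kg of carbon black, x5 = kg of kaolin.
min 1.49x1 + 17.71x2 + 0.92x3 + 1.72x4 + 0.44x5 with:
  127x1 + 63x2 + 10x3 + 261x4 + 18x5 ≥ 482   (hiding power)
  229x1 + 87x2 ≥ 138   (yellow component)
  31x1 ≥ 24   (red component)
  x1, x2, x3, x4, x5 ≥ 0.
The cheapest feasible vertex uses only iron-oxide yellow, carbon black; phthalo green, barium sulfate, kaolin are not used. The hiding power and red component requirements are met with equality.
Solving gives x1 = 0.7742, x4 = 1.47.
Total cost: 1.49·0.7742 + 1.72·1.47 = 3.6820.

$3.68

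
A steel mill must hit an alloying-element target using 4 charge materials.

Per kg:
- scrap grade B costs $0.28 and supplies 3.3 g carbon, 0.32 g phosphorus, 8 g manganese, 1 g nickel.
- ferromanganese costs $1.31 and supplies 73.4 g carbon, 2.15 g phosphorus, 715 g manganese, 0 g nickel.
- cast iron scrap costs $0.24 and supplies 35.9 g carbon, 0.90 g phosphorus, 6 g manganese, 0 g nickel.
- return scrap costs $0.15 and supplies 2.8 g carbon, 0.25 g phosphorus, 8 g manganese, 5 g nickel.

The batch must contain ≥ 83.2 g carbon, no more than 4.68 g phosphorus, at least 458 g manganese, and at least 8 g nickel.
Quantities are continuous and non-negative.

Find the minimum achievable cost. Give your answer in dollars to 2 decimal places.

$1.27

Set it up as a linear program. Let x1 = kg of scrap grade B, x2 = kg of ferromanganese, x3 = kg of cast iron scrap, x4 = kg of return scrap.
Minimize 0.28x1 + 1.31x2 + 0.24x3 + 0.15x4 s.t.:
  3.3x1 + 73.4x2 + 35.9x3 + 2.8x4 ≥ 83.2   (carbon)
  0.32x1 + 2.15x2 + 0.9x3 + 0.25x4 ≤ 4.68   (phosphorus)
  8x1 + 715x2 + 6x3 + 8x4 ≥ 458   (manganese)
  1x1 + 5x4 ≥ 8   (nickel)
  x1, x2, x3, x4 ≥ 0.
The minimum-cost mix takes nothing from scrap grade B — only ferromanganese, cast iron scrap, return scrap. There the carbon, manganese, nickel constraints are tight.
So ferromanganese = 0.6148 kg, cast iron scrap = 0.9357 kg, return scrap = 1.6 kg.
Cost = 1.31·0.6148 + 0.24·0.9357 + 0.15·1.6 = 1.2700.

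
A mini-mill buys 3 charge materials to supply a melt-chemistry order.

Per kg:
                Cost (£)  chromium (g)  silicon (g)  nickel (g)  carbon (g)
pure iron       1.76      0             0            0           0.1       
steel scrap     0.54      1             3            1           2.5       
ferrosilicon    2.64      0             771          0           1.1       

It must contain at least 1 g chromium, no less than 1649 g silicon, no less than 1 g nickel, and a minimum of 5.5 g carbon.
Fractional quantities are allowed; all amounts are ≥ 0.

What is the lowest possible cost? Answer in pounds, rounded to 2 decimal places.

This is a linear program. Let x1 = kg of pure iron, x2 = kg of steel scrap, x3 = kg of ferrosilicon.
Minimize 1.76x1 + 0.54x2 + 2.64x3 with:
  1x2 ≥ 1   (chromium)
  3x2 + 771x3 ≥ 1649   (silicon)
  1x2 ≥ 1   (nickel)
  0.1x1 + 2.5x2 + 1.1x3 ≥ 5.5   (carbon)
  x1, x2, x3 ≥ 0.
The minimum-cost mix takes nothing from pure iron — only steel scrap, ferrosilicon. The silicon and carbon requirements are met with equality.
That vertex is x2 = 1.261, x3 = 2.134.
Hence cost = 0.54·1.261 + 2.64·2.134 = £6.3147.

£6.31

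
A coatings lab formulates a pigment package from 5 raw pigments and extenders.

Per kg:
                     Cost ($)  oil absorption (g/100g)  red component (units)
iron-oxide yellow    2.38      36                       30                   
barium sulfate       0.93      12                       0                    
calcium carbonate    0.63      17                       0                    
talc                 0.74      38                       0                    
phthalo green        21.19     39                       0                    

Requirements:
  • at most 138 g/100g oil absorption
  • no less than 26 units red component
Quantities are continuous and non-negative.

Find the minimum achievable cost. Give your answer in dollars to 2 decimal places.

Let x1 = kg of iron-oxide yellow, x2 = kg of barium sulfate, x3 = kg of calcium carbonate, x4 = kg of talc, x5 = kg of phthalo green.
Minimize 2.38x1 + 0.93x2 + 0.63x3 + 0.74x4 + 21.19x5 with:
  36x1 + 12x2 + 17x3 + 38x4 + 39x5 ≤ 138   (oil absorption)
  30x1 ≥ 26   (red component)
  x1, x2, x3, x4, x5 ≥ 0.
The optimal basis is {iron-oxide yellow}; barium sulfate, calcium carbonate, talc, phthalo green drop out. Binding constraint: red component.
That vertex is x1 = 0.8667.
Hence cost = 2.38·0.8667 = $2.0627.

$2.06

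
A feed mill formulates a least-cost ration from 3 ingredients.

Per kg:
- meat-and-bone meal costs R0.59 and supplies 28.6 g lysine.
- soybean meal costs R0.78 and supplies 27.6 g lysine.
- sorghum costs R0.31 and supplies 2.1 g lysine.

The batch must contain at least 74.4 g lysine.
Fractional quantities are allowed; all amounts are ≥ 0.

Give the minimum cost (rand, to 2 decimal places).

Set it up as a linear program. Let x1 = kg of meat-and-bone meal, x2 = kg of soybean meal, x3 = kg of sorghum.
Minimise 0.59x1 + 0.78x2 + 0.31x3 s.t.:
  28.6x1 + 27.6x2 + 2.1x3 ≥ 74.4   (lysine)
  x1, x2, x3 ≥ 0.
At the optimum only meat-and-bone meal is positive (soybean meal, sorghum = 0). There the lysine constraint is tight.
So meat-and-bone meal = 2.601 kg.
Hence cost = 0.59·2.601 = R1.5346.

R1.53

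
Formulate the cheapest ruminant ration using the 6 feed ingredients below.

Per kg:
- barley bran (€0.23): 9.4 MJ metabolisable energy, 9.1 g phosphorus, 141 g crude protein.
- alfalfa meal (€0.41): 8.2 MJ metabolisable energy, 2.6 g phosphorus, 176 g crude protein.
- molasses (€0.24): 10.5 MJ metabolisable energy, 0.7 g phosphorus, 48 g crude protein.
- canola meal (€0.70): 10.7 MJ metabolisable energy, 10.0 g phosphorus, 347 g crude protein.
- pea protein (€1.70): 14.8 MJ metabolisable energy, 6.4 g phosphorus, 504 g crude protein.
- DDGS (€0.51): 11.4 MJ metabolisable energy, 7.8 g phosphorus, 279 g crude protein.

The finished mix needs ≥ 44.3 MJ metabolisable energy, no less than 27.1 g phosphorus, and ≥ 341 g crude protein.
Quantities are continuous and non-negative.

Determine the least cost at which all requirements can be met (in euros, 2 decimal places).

€1.06

Let x1 = kg of barley bran, x2 = kg of alfalfa meal, x3 = kg of molasses, x4 = kg of canola meal, x5 = kg of pea protein, x6 = kg of DDGS.
Minimize 0.23x1 + 0.41x2 + 0.24x3 + 0.7x4 + 1.7x5 + 0.51x6 subject to:
  9.4x1 + 8.2x2 + 10.5x3 + 10.7x4 + 14.8x5 + 11.4x6 ≥ 44.3   (metabolisable energy)
  9.1x1 + 2.6x2 + 0.7x3 + 10x4 + 6.4x5 + 7.8x6 ≥ 27.1   (phosphorus)
  141x1 + 176x2 + 48x3 + 347x4 + 504x5 + 279x6 ≥ 341   (crude protein)
  x1, x2, x3, x4, x5, x6 ≥ 0.
At the optimum only barley bran, molasses are positive (alfalfa meal, canola meal, pea protein, DDGS = 0). Binding constraints: metabolisable energy and phosphorus.
So barley bran = 2.85 kg, molasses = 1.668 kg.
Hence cost = 0.23·2.85 + 0.24·1.668 = €1.0558.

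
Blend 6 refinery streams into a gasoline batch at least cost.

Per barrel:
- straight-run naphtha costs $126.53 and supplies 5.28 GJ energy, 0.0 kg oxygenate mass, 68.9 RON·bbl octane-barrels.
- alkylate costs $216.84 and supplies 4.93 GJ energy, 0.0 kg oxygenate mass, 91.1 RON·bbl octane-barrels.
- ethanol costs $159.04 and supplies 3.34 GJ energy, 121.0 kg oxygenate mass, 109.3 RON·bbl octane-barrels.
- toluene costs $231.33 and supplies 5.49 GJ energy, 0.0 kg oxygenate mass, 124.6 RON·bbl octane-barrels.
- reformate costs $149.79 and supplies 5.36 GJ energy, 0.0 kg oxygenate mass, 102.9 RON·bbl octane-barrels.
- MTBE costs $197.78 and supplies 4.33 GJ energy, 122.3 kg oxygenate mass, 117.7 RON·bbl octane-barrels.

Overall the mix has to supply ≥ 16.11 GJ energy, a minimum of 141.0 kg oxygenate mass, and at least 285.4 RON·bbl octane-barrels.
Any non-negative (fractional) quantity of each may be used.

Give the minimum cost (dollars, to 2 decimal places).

$478.12

Let x1 = barrels of straight-run naphtha, x2 = barrels of alkylate, x3 = barrels of ethanol, x4 = barrels of toluene, x5 = barrels of reformate, x6 = barrels of MTBE.
Minimize 126.53x1 + 216.84x2 + 159.04x3 + 231.33x4 + 149.79x5 + 197.78x6 with:
  5.28x1 + 4.93x2 + 3.34x3 + 5.49x4 + 5.36x5 + 4.33x6 ≥ 16.11   (energy)
  121x3 + 122.3x6 ≥ 141   (oxygenate mass)
  68.9x1 + 91.1x2 + 109.3x3 + 124.6x4 + 102.9x5 + 117.7x6 ≥ 285.4   (octane-barrels)
  x1, x2, x3, x4, x5, x6 ≥ 0.
At the optimum only straight-run naphtha, ethanol are positive (alkylate, toluene, reformate, MTBE = 0). Binding constraints: energy and oxygenate mass.
So straight-run naphtha = 2.314 barrels, ethanol = 1.1653 barrels.
Hence cost = 126.53·2.314 + 159.04·1.1653 = $478.1197.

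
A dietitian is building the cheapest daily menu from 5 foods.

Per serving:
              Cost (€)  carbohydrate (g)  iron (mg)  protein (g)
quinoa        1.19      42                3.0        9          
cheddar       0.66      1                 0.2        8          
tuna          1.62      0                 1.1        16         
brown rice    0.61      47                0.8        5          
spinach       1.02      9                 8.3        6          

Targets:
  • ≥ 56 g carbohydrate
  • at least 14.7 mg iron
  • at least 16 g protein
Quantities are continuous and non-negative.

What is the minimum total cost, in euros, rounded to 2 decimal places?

€2.37

Let x1 = servings of quinoa, x2 = servings of cheddar, x3 = servings of tuna, x4 = servings of brown rice, x5 = servings of spinach.
min 1.19x1 + 0.66x2 + 1.62x3 + 0.61x4 + 1.02x5 with:
  42x1 + 1x2 + 47x4 + 9x5 ≥ 56   (carbohydrate)
  3x1 + 0.2x2 + 1.1x3 + 0.8x4 + 8.3x5 ≥ 14.7   (iron)
  9x1 + 8x2 + 16x3 + 5x4 + 6x5 ≥ 16   (protein)
  x1, x2, x3, x4, x5 ≥ 0.
The cheapest feasible vertex uses only cheddar, brown rice, spinach; quinoa, tuna are not used. There the carbohydrate, iron, protein constraints are tight.
Solving gives x2 = 0.1971, x4 = 0.865, x5 = 1.683.
Cost = 0.66·0.1971 + 0.61·0.865 + 1.02·1.683 = 2.3744.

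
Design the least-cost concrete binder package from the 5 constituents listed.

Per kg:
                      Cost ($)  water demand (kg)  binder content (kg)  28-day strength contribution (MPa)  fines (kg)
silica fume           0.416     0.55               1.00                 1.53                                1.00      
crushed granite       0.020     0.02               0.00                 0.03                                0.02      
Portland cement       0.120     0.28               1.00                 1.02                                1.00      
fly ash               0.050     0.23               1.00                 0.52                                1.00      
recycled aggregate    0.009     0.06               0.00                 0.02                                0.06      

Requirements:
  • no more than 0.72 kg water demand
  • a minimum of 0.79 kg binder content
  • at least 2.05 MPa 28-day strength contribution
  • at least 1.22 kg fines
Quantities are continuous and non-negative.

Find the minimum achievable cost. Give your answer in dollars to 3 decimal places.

$0.221

Set it up as a linear program. Let x1 = kg of silica fume, x2 = kg of crushed granite, x3 = kg of Portland cement, x4 = kg of fly ash, x5 = kg of recycled aggregate.
min 0.416x1 + 0.02x2 + 0.12x3 + 0.05x4 + 0.009x5 subject to:
  0.55x1 + 0.02x2 + 0.28x3 + 0.23x4 + 0.06x5 ≤ 0.72   (water demand)
  1x1 + 1x3 + 1x4 ≥ 0.79   (binder content)
  1.53x1 + 0.03x2 + 1.02x3 + 0.52x4 + 0.02x5 ≥ 2.05   (28-day strength contribution)
  1x1 + 0.02x2 + 1x3 + 1x4 + 0.06x5 ≥ 1.22   (fines)
  x1, x2, x3, x4, x5 ≥ 0.
The optimal basis is {Portland cement, fly ash}; silica fume, crushed granite, recycled aggregate drop out. Binding constraints: water demand and 28-day strength contribution.
That vertex is x3 = 1.091, x4 = 1.802.
Total cost: 0.12·1.091 + 0.05·1.802 = 0.22102.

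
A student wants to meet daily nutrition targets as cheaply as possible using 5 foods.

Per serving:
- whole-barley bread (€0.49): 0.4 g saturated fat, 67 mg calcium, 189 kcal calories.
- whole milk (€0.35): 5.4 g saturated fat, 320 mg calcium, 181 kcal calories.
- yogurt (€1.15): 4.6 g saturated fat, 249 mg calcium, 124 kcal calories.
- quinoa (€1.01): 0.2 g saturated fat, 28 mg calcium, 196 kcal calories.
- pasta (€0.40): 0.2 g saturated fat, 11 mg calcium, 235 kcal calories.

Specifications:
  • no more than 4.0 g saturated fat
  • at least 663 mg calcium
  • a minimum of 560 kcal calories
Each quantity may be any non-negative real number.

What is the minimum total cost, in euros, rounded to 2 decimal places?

Let x1 = servings of whole-barley bread, x2 = servings of whole milk, x3 = servings of yogurt, x4 = servings of quinoa, x5 = servings of pasta.
Minimize 0.49x1 + 0.35x2 + 1.15x3 + 1.01x4 + 0.4x5 subject to:
  0.4x1 + 5.4x2 + 4.6x3 + 0.2x4 + 0.2x5 ≤ 4   (saturated fat)
  67x1 + 320x2 + 249x3 + 28x4 + 11x5 ≥ 663   (calcium)
  189x1 + 181x2 + 124x3 + 196x4 + 235x5 ≥ 560   (calories)
  x1, x2, x3, x4, x5 ≥ 0.
The cheapest feasible vertex uses only whole-barley bread, whole milk; yogurt, quinoa, pasta are not used. The saturated fat and calcium requirements are met with equality.
That vertex is x1 = 9.838, x2 = 0.01198.
Total cost: 0.49·9.838 + 0.35·0.01198 = 4.8248.

€4.82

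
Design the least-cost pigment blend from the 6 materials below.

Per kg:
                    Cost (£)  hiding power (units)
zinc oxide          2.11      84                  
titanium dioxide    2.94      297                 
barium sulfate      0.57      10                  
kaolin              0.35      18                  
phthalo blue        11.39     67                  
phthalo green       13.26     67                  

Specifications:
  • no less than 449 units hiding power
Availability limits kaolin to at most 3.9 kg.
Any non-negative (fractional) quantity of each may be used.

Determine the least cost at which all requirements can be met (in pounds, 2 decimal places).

£4.44

Set it up as a linear program. Let x1 = kg of zinc oxide, x2 = kg of titanium dioxide, x3 = kg of barium sulfate, x4 = kg of kaolin, x5 = kg of phthalo blue, x6 = kg of phthalo green.
Minimise 2.11x1 + 2.94x2 + 0.57x3 + 0.35x4 + 11.39x5 + 13.26x6 s.t.:
  84x1 + 297x2 + 10x3 + 18x4 + 67x5 + 67x6 ≥ 449   (hiding power)
  x4 ≤ 3.9
  x1, x2, x3, x4, x5, x6 ≥ 0.
At the optimum only titanium dioxide is positive (zinc oxide, barium sulfate, kaolin, phthalo blue, phthalo green = 0). Binding constraint: hiding power.
That vertex is x2 = 1.5118.
Hence cost = 2.94·1.5118 = £4.4447.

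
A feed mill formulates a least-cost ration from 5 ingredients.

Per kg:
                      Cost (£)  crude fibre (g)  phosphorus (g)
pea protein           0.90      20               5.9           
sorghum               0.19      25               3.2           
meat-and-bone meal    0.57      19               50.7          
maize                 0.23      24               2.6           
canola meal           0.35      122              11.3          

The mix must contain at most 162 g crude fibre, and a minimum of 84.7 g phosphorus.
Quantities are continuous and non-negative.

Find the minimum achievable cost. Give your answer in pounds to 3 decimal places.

£0.952

Let x1 = kg of pea protein, x2 = kg of sorghum, x3 = kg of meat-and-bone meal, x4 = kg of maize, x5 = kg of canola meal.
Minimise 0.9x1 + 0.19x2 + 0.57x3 + 0.23x4 + 0.35x5 with:
  20x1 + 25x2 + 19x3 + 24x4 + 122x5 ≤ 162   (crude fibre)
  5.9x1 + 3.2x2 + 50.7x3 + 2.6x4 + 11.3x5 ≥ 84.7   (phosphorus)
  x1, x2, x3, x4, x5 ≥ 0.
The cheapest feasible vertex uses only meat-and-bone meal; pea protein, sorghum, maize, canola meal are not used. There the phosphorus constraint is tight.
That vertex is x3 = 1.671.
Hence cost = 0.57·1.671 = £0.95247.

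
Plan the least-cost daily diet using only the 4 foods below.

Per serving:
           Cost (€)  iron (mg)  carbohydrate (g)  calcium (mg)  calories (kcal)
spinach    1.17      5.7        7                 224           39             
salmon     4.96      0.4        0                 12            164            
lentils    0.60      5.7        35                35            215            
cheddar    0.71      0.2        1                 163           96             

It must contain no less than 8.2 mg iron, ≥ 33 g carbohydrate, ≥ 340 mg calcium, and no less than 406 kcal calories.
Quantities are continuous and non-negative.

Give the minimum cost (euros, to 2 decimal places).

€2.04

Let x1 = servings of spinach, x2 = servings of salmon, x3 = servings of lentils, x4 = servings of cheddar.
min 1.17x1 + 4.96x2 + 0.6x3 + 0.71x4 s.t.:
  5.7x1 + 0.4x2 + 5.7x3 + 0.2x4 ≥ 8.2   (iron)
  7x1 + 35x3 + 1x4 ≥ 33   (carbohydrate)
  224x1 + 12x2 + 35x3 + 163x4 ≥ 340   (calcium)
  39x1 + 164x2 + 215x3 + 96x4 ≥ 406   (calories)
  x1, x2, x3, x4 ≥ 0.
The minimum-cost mix takes nothing from salmon — only spinach, lentils, cheddar. Binding constraints: iron, calcium, calories.
That vertex is x1 = 0.22079, x3 = 1.164, x4 = 1.5325.
Cost = 1.17·0.22079 + 0.6·1.164 + 0.71·1.5325 = 2.0448.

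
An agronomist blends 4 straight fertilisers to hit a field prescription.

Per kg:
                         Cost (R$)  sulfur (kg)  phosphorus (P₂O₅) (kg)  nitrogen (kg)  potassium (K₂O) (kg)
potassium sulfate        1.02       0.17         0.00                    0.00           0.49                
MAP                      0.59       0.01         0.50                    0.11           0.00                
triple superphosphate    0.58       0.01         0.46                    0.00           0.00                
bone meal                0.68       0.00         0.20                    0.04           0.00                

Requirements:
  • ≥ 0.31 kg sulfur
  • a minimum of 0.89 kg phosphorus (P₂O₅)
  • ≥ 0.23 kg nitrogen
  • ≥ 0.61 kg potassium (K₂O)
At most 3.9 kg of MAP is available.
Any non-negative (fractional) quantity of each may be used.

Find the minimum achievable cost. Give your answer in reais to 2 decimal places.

R$2.97

Let x1 = kg of potassium sulfate, x2 = kg of MAP, x3 = kg of triple superphosphate, x4 = kg of bone meal.
min 1.02x1 + 0.59x2 + 0.58x3 + 0.68x4 s.t.:
  0.17x1 + 0.01x2 + 0.01x3 ≥ 0.31   (sulfur)
  0.5x2 + 0.46x3 + 0.2x4 ≥ 0.89   (phosphorus (P₂O₅))
  0.11x2 + 0.04x4 ≥ 0.23   (nitrogen)
  0.49x1 ≥ 0.61   (potassium (K₂O))
  x2 ≤ 3.9
  x1, x2, x3, x4 ≥ 0.
At the optimum only potassium sulfate, MAP are positive (triple superphosphate, bone meal = 0). There the sulfur and nitrogen constraints are tight.
Optimal quantities: potassium sulfate = 1.701 kg, MAP = 2.091 kg.
Objective = 1.02·1.701 + 0.59·2.091 = 2.9687.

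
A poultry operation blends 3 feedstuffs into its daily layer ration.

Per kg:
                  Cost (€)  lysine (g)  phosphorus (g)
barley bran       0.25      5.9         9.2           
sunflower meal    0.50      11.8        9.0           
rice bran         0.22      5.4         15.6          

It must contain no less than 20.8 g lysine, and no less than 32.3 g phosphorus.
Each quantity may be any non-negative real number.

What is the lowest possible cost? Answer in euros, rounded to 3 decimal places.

Treat it as an LP. Let x1 = kg of barley bran, x2 = kg of sunflower meal, x3 = kg of rice bran.
Minimise 0.25x1 + 0.5x2 + 0.22x3 s.t.:
  5.9x1 + 11.8x2 + 5.4x3 ≥ 20.8   (lysine)
  9.2x1 + 9x2 + 15.6x3 ≥ 32.3   (phosphorus)
  x1, x2, x3 ≥ 0.
The cheapest feasible vertex uses only rice bran; barley bran, sunflower meal are not used. Binding constraint: lysine.
That vertex is x3 = 3.852.
Hence cost = 0.22·3.852 = €0.84744.

€0.847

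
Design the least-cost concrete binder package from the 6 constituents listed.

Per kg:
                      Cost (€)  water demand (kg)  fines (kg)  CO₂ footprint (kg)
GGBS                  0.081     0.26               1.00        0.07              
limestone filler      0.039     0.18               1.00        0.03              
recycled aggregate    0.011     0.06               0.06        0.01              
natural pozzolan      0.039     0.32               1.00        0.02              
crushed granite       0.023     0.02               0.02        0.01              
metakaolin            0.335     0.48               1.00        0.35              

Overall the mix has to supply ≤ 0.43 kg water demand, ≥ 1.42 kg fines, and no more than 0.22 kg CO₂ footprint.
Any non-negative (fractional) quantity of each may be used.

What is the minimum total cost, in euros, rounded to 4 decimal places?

Let x1 = kg of GGBS, x2 = kg of limestone filler, x3 = kg of recycled aggregate, x4 = kg of natural pozzolan, x5 = kg of crushed granite, x6 = kg of metakaolin.
min 0.081x1 + 0.039x2 + 0.011x3 + 0.039x4 + 0.023x5 + 0.335x6 with:
  0.26x1 + 0.18x2 + 0.06x3 + 0.32x4 + 0.02x5 + 0.48x6 ≤ 0.43   (water demand)
  1x1 + 1x2 + 0.06x3 + 1x4 + 0.02x5 + 1x6 ≥ 1.42   (fines)
  0.07x1 + 0.03x2 + 0.01x3 + 0.02x4 + 0.01x5 + 0.35x6 ≤ 0.22   (CO₂ footprint)
  x1, x2, x3, x4, x5, x6 ≥ 0.
The cheapest feasible vertex uses only limestone filler, natural pozzolan; GGBS, recycled aggregate, crushed granite, metakaolin are not used. Binding constraints: water demand and fines.
Solving gives x2 = 0.1743, x4 = 1.246.
Cost = 0.039·0.1743 + 0.039·1.246 = 0.055392.

€0.0554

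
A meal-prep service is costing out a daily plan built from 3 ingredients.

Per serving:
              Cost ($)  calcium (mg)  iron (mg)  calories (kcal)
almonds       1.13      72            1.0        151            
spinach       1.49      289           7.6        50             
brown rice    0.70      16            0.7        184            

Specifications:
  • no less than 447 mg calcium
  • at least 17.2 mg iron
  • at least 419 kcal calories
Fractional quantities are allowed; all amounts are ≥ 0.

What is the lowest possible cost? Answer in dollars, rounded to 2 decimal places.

This is a linear program. Let x1 = servings of almonds, x2 = servings of spinach, x3 = servings of brown rice.
Minimize 1.13x1 + 1.49x2 + 0.7x3 s.t.:
  72x1 + 289x2 + 16x3 ≥ 447   (calcium)
  1x1 + 7.6x2 + 0.7x3 ≥ 17.2   (iron)
  151x1 + 50x2 + 184x3 ≥ 419   (calories)
  x1, x2, x3 ≥ 0.
The optimal basis is {spinach, brown rice}; almonds drops out. The iron and calories requirements are met with equality.
Solving gives x2 = 2.106, x3 = 1.705.
Cost = 1.49·2.106 + 0.7·1.705 = 4.3314.

$4.33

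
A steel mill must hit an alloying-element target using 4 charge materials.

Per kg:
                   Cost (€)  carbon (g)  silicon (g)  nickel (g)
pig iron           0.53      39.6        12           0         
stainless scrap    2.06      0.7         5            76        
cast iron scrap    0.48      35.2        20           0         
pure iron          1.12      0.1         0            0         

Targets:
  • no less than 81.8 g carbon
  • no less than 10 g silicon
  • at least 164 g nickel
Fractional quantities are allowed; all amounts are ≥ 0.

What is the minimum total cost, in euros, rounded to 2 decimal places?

Set it up as a linear program. Let x1 = kg of pig iron, x2 = kg of stainless scrap, x3 = kg of cast iron scrap, x4 = kg of pure iron.
min 0.53x1 + 2.06x2 + 0.48x3 + 1.12x4 s.t.:
  39.6x1 + 0.7x2 + 35.2x3 + 0.1x4 ≥ 81.8   (carbon)
  12x1 + 5x2 + 20x3 ≥ 10   (silicon)
  76x2 ≥ 164   (nickel)
  x1, x2, x3, x4 ≥ 0.
At the optimum only pig iron, stainless scrap are positive (cast iron scrap, pure iron = 0). Binding constraints: carbon and nickel.
Optimal quantities: pig iron = 2.028 kg, stainless scrap = 2.158 kg.
Cost = 0.53·2.028 + 2.06·2.158 = 5.5203.

€5.52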